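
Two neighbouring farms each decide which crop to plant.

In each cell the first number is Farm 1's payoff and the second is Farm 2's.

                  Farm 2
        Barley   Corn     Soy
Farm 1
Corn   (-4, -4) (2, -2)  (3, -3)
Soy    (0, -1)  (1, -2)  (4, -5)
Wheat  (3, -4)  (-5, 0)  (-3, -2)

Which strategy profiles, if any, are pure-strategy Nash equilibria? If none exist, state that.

Farm 1 against Barley: payoffs -4, 0, 3 → best response Wheat.
Farm 1 against Corn: payoffs 2, 1, -5 → best response Corn.
Farm 1 against Soy: payoffs 3, 4, -3 → best response Soy.
Farm 2 against Corn: payoffs -4, -2, -3 → best response Corn.
Farm 2 against Soy: payoffs -1, -2, -5 → best response Barley.
Farm 2 against Wheat: payoffs -4, 0, -2 → best response Corn.
Mutual best responses: (Corn, Corn).

(Corn, Corn)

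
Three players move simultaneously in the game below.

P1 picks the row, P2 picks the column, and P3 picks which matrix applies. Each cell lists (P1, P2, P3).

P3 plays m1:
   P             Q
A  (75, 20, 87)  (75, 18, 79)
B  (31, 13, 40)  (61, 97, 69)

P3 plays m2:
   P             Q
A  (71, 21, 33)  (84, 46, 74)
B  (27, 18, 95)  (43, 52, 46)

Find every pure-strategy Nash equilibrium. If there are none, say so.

For each player, find the best response to each opponent profile; mutual best responses are the pure NE.
P1 against (P, m1): payoffs 75, 31 → best response A.
P1 against (P, m2): payoffs 71, 27 → best response A.
P1 against (Q, m1): payoffs 75, 61 → best response A.
P1 against (Q, m2): payoffs 84, 43 → best response A.
P2 against (A, m1): payoffs 20, 18 → best response P.
P2 against (A, m2): payoffs 21, 46 → best response Q.
P2 against (B, m1): payoffs 13, 97 → best response Q.
P2 against (B, m2): payoffs 18, 52 → best response Q.
P3 against (A, P): payoffs 87, 33 → best response m1.
P3 against (A, Q): payoffs 79, 74 → best response m1.
P3 against (B, P): payoffs 40, 95 → best response m2.
P3 against (B, Q): payoffs 69, 46 → best response m1.
Mutual best responses: (A, P, m1).

(A, P, m1)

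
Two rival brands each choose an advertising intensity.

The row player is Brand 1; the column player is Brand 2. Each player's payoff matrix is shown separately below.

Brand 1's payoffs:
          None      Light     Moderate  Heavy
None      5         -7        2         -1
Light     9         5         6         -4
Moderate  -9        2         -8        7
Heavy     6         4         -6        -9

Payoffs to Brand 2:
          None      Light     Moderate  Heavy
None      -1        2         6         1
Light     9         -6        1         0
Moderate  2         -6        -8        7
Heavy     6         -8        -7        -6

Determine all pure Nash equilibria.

Brand 1 against None: payoffs 5, 9, -9, 6 → best response Light.
Brand 1 against Light: payoffs -7, 5, 2, 4 → best response Light.
Brand 1 against Moderate: payoffs 2, 6, -8, -6 → best response Light.
Brand 1 against Heavy: payoffs -1, -4, 7, -9 → best response Moderate.
Brand 2 against None: payoffs -1, 2, 6, 1 → best response Moderate.
Brand 2 against Light: payoffs 9, -6, 1, 0 → best response None.
Brand 2 against Moderate: payoffs 2, -6, -8, 7 → best response Heavy.
Brand 2 against Heavy: payoffs 6, -8, -7, -6 → best response None.
Mutual best responses: (Light, None); (Moderate, Heavy).

(Light, None); (Moderate, Heavy)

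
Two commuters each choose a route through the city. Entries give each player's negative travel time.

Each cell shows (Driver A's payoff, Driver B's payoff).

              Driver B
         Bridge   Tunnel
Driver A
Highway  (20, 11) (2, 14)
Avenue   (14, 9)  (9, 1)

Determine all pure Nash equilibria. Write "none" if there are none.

Driver A against Bridge: payoffs 20, 14 → best response Highway.
Driver A against Tunnel: payoffs 2, 9 → best response Avenue.
Driver B against Highway: payoffs 11, 14 → best response Tunnel.
Driver B against Avenue: payoffs 9, 1 → best response Bridge.
No profile is a mutual best response for all players.

This game has no pure Nash equilibrium.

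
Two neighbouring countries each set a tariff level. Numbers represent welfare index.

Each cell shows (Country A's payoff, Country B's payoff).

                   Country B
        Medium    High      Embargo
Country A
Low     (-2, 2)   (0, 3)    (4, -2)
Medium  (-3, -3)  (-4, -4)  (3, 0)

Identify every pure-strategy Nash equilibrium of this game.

Country A against Medium: payoffs -2, -3 → best response Low.
Country A against High: payoffs 0, -4 → best response Low.
Country A against Embargo: payoffs 4, 3 → best response Low.
Country B against Low: payoffs 2, 3, -2 → best response High.
Country B against Medium: payoffs -3, -4, 0 → best response Embargo.
Mutual best responses: (Low, High).

Pure NE: (Low, High)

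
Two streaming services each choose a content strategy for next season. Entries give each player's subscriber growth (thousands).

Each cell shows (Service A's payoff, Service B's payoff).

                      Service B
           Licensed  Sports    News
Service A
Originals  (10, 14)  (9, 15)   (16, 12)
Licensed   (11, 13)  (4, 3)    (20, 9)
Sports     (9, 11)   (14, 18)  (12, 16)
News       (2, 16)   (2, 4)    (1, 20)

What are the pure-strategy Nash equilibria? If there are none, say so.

For each player, find the best response to each opponent profile; mutual best responses are the pure NE.
Service A against Licensed: payoffs 10, 11, 9, 2 → best response Licensed.
Service A against Sports: payoffs 9, 4, 14, 2 → best response Sports.
Service A against News: payoffs 16, 20, 12, 1 → best response Licensed.
Service B against Originals: payoffs 14, 15, 12 → best response Sports.
Service B against Licensed: payoffs 13, 3, 9 → best response Licensed.
Service B against Sports: payoffs 11, 18, 16 → best response Sports.
Service B against News: payoffs 16, 4, 20 → best response News.
Mutual best responses: (Licensed, Licensed); (Sports, Sports).

Pure-strategy Nash equilibria: (Licensed, Licensed), (Sports, Sports)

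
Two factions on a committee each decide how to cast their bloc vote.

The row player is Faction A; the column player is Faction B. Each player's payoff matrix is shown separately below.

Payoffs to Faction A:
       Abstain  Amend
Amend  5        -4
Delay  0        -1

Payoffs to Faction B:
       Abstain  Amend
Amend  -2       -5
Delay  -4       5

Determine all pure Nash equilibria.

Faction A against Abstain: payoffs 5, 0 → best response Amend.
Faction A against Amend: payoffs -4, -1 → best response Delay.
Faction B against Amend: payoffs -2, -5 → best response Abstain.
Faction B against Delay: payoffs -4, 5 → best response Amend.
Mutual best responses: (Amend, Abstain); (Delay, Amend).

(Amend, Abstain); (Delay, Amend)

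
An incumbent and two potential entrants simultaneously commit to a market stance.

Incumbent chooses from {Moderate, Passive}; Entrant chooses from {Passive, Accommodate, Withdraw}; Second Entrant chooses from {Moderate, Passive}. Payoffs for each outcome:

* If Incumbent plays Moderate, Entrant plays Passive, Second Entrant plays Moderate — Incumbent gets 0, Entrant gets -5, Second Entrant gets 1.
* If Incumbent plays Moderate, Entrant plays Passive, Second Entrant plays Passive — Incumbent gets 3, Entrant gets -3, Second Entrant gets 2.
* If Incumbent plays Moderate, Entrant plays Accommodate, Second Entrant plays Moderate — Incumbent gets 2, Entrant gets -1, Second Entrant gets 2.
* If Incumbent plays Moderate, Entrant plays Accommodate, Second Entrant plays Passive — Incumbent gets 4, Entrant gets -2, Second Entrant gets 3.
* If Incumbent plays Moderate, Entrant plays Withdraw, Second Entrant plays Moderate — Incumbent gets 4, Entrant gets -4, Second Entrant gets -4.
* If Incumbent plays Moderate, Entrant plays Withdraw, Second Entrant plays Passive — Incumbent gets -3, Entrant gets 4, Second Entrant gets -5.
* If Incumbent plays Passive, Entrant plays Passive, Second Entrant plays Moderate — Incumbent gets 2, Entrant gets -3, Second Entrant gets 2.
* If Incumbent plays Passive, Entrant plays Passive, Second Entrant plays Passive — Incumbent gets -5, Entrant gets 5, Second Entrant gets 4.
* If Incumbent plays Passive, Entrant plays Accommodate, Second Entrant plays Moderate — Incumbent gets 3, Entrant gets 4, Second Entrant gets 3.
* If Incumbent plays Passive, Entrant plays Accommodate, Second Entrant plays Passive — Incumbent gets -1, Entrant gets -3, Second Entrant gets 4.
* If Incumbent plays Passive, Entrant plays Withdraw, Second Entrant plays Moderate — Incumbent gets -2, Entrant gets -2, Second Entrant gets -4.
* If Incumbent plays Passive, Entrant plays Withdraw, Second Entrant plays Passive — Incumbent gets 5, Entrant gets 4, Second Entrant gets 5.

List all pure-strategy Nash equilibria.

No pure-strategy Nash equilibrium.

Incumbent against (Passive, Moderate): payoffs 0, 2 → best response Passive.
Incumbent against (Passive, Passive): payoffs 3, -5 → best response Moderate.
Incumbent against (Accommodate, Moderate): payoffs 2, 3 → best response Passive.
Incumbent against (Accommodate, Passive): payoffs 4, -1 → best response Moderate.
Incumbent against (Withdraw, Moderate): payoffs 4, -2 → best response Moderate.
Incumbent against (Withdraw, Passive): payoffs -3, 5 → best response Passive.
Entrant against (Moderate, Moderate): payoffs -5, -1, -4 → best response Accommodate.
Entrant against (Moderate, Passive): payoffs -3, -2, 4 → best response Withdraw.
Entrant against (Passive, Moderate): payoffs -3, 4, -2 → best response Accommodate.
Entrant against (Passive, Passive): payoffs 5, -3, 4 → best response Passive.
Second Entrant against (Moderate, Passive): payoffs 1, 2 → best response Passive.
Second Entrant against (Moderate, Accommodate): payoffs 2, 3 → best response Passive.
Second Entrant against (Moderate, Withdraw): payoffs -4, -5 → best response Moderate.
Second Entrant against (Passive, Passive): payoffs 2, 4 → best response Passive.
Second Entrant against (Passive, Accommodate): payoffs 3, 4 → best response Passive.
Second Entrant against (Passive, Withdraw): payoffs -4, 5 → best response Passive.
No profile is a mutual best response for all players.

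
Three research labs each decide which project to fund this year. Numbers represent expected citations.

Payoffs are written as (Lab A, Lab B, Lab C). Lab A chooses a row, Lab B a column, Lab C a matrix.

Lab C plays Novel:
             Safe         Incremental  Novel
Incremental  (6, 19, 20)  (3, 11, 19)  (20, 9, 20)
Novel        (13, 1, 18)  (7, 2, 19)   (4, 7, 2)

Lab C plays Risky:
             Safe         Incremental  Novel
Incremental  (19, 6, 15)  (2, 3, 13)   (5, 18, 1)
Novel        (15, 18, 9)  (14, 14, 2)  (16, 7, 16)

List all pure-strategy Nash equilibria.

There is no pure-strategy Nash equilibrium.

(Incremental, Safe, Novel): Lab A can switch to Novel (6 → 13). Not NE.
(Incremental, Safe, Risky): Lab B can switch to Novel (6 → 18). Not NE.
(Incremental, Incremental, Novel): Lab A can switch to Novel (3 → 7). Not NE.
(Incremental, Incremental, Risky): Lab A can switch to Novel (2 → 14). Not NE.
(Incremental, Novel, Novel): Lab B can switch to Safe (9 → 19). Not NE.
(Incremental, Novel, Risky): Lab A can switch to Novel (5 → 16). Not NE.
(Novel, Safe, Novel): Lab B can switch to Incremental (1 → 2). Not NE.
(Novel, Safe, Risky): Lab A can switch to Incremental (15 → 19). Not NE.
(Novel, Incremental, Novel): Lab B can switch to Novel (2 → 7). Not NE.
(Novel, Incremental, Risky): Lab B can switch to Safe (14 → 18). Not NE.
(The remaining 2 profiles each have a profitable deviation by the same check.)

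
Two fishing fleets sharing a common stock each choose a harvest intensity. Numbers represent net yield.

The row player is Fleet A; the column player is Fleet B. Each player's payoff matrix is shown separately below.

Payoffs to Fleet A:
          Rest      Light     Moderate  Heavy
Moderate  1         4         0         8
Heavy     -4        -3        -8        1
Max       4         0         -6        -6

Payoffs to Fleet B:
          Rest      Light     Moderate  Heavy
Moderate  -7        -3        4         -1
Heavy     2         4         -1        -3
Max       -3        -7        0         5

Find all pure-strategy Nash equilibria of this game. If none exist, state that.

The unique pure-strategy Nash equilibrium is (Moderate, Moderate).

Fleet A against Rest: payoffs 1, -4, 4 → best response Max.
Fleet A against Light: payoffs 4, -3, 0 → best response Moderate.
Fleet A against Moderate: payoffs 0, -8, -6 → best response Moderate.
Fleet A against Heavy: payoffs 8, 1, -6 → best response Moderate.
Fleet B against Moderate: payoffs -7, -3, 4, -1 → best response Moderate.
Fleet B against Heavy: payoffs 2, 4, -1, -3 → best response Light.
Fleet B against Max: payoffs -3, -7, 0, 5 → best response Heavy.
Mutual best responses: (Moderate, Moderate).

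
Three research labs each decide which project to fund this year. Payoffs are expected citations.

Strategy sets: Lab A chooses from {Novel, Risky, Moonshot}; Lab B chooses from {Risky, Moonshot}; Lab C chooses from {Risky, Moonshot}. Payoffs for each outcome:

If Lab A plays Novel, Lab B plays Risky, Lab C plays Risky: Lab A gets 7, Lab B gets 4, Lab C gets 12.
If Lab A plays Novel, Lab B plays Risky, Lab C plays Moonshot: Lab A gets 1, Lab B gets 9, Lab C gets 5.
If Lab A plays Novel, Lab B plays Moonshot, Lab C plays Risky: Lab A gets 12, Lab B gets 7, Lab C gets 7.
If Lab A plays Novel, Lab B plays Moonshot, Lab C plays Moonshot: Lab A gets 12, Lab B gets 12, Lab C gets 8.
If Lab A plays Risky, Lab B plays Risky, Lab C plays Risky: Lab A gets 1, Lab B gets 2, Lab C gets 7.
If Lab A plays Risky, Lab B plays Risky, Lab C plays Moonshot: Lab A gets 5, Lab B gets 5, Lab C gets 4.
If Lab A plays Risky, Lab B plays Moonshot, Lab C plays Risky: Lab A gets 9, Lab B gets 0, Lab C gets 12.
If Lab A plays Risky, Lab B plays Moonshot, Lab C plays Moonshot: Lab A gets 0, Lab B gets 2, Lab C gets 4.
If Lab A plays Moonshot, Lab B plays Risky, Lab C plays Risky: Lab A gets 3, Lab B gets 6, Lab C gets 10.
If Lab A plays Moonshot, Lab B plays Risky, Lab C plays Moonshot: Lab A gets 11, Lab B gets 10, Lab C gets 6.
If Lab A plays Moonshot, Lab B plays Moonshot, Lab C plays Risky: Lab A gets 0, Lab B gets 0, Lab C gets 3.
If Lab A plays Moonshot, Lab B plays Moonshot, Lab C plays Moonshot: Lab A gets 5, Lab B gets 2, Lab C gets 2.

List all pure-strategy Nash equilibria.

Lab A against (Risky, Risky): payoffs 7, 1, 3 → best response Novel.
Lab A against (Risky, Moonshot): payoffs 1, 5, 11 → best response Moonshot.
Lab A against (Moonshot, Risky): payoffs 12, 9, 0 → best response Novel.
Lab A against (Moonshot, Moonshot): payoffs 12, 0, 5 → best response Novel.
Lab B against (Novel, Risky): payoffs 4, 7 → best response Moonshot.
Lab B against (Novel, Moonshot): payoffs 9, 12 → best response Moonshot.
Lab B against (Risky, Risky): payoffs 2, 0 → best response Risky.
Lab B against (Risky, Moonshot): payoffs 5, 2 → best response Risky.
Lab B against (Moonshot, Risky): payoffs 6, 0 → best response Risky.
Lab B against (Moonshot, Moonshot): payoffs 10, 2 → best response Risky.
Lab C against (Novel, Risky): payoffs 12, 5 → best response Risky.
Lab C against (Novel, Moonshot): payoffs 7, 8 → best response Moonshot.
Lab C against (Risky, Risky): payoffs 7, 4 → best response Risky.
Lab C against (Risky, Moonshot): payoffs 12, 4 → best response Risky.
Lab C against (Moonshot, Risky): payoffs 10, 6 → best response Risky.
Lab C against (Moonshot, Moonshot): payoffs 3, 2 → best response Risky.
Mutual best responses: (Novel, Moonshot, Moonshot).

The unique pure-strategy Nash equilibrium is (Novel, Moonshot, Moonshot).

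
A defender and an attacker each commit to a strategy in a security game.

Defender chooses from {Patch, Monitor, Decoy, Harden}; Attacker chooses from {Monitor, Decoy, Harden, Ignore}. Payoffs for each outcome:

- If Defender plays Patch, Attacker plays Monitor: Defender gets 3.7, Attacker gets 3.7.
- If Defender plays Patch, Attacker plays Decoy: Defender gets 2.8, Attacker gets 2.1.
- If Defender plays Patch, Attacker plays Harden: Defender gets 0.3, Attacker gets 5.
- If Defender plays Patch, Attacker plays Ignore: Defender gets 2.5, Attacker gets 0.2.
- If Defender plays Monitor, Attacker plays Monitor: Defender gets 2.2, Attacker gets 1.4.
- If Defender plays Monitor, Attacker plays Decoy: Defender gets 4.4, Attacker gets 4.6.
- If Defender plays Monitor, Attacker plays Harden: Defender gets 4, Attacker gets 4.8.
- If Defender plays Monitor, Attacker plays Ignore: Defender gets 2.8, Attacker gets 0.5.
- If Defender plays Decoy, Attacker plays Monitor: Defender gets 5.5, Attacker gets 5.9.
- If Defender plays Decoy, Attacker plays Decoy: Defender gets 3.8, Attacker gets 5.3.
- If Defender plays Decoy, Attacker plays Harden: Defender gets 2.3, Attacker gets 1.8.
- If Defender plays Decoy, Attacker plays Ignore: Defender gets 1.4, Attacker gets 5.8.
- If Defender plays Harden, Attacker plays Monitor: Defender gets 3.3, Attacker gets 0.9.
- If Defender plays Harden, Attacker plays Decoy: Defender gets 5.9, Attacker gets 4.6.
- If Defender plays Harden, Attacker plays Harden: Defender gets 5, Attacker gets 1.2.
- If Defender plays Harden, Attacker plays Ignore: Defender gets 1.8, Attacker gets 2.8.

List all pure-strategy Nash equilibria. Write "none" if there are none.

Defender against Monitor: payoffs 3.7, 2.2, 5.5, 3.3 → best response Decoy.
Defender against Decoy: payoffs 2.8, 4.4, 3.8, 5.9 → best response Harden.
Defender against Harden: payoffs 0.3, 4, 2.3, 5 → best response Harden.
Defender against Ignore: payoffs 2.5, 2.8, 1.4, 1.8 → best response Monitor.
Attacker against Patch: payoffs 3.7, 2.1, 5, 0.2 → best response Harden.
Attacker against Monitor: payoffs 1.4, 4.6, 4.8, 0.5 → best response Harden.
Attacker against Decoy: payoffs 5.9, 5.3, 1.8, 5.8 → best response Monitor.
Attacker against Harden: payoffs 0.9, 4.6, 1.2, 2.8 → best response Decoy.
Mutual best responses: (Decoy, Monitor); (Harden, Decoy).

Pure-strategy Nash equilibria: (Decoy, Monitor) and (Harden, Decoy)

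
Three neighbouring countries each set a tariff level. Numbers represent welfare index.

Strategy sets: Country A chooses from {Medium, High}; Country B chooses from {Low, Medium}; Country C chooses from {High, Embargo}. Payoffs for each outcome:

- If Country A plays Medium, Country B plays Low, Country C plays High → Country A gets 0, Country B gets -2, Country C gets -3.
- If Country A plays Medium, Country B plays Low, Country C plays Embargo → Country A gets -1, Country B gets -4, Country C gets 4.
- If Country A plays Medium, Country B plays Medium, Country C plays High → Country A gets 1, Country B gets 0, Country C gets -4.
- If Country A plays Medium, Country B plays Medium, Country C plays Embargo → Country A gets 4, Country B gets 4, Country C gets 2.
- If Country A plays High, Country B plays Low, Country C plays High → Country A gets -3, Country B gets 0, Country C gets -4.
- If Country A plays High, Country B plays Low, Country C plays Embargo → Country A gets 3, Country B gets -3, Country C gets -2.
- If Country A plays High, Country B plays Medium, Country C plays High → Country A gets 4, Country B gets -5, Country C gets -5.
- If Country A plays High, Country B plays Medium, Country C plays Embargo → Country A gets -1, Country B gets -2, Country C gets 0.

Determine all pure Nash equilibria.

(Medium, Low, High): Country B can switch to Medium (-2 → 0). Not NE.
(Medium, Low, Embargo): Country A can switch to High (-1 → 3). Not NE.
(Medium, Medium, High): Country A can switch to High (1 → 4). Not NE.
(Medium, Medium, Embargo): Country A gets 4, best alternative -1; Country B gets 4, best alternative -4; Country C gets 2, best alternative -4. No profitable deviation — NE.
(High, Low, High): Country A can switch to Medium (-3 → 0). Not NE.
(High, Low, Embargo): Country B can switch to Medium (-3 → -2). Not NE.
(High, Medium, High): Country B can switch to Low (-5 → 0). Not NE.
(The remaining 1 profile has a profitable deviation by the same check.)

(Medium, Medium, Embargo)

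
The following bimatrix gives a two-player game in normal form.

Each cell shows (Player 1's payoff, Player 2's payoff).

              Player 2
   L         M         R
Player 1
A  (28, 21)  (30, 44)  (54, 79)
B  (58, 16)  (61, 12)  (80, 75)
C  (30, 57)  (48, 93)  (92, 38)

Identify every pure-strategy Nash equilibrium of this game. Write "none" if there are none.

This game has no pure Nash equilibrium.

Player 1 against L: payoffs 28, 58, 30 → best response B.
Player 1 against M: payoffs 30, 61, 48 → best response B.
Player 1 against R: payoffs 54, 80, 92 → best response C.
Player 2 against A: payoffs 21, 44, 79 → best response R.
Player 2 against B: payoffs 16, 12, 75 → best response R.
Player 2 against C: payoffs 57, 93, 38 → best response M.
No profile is a mutual best response for all players.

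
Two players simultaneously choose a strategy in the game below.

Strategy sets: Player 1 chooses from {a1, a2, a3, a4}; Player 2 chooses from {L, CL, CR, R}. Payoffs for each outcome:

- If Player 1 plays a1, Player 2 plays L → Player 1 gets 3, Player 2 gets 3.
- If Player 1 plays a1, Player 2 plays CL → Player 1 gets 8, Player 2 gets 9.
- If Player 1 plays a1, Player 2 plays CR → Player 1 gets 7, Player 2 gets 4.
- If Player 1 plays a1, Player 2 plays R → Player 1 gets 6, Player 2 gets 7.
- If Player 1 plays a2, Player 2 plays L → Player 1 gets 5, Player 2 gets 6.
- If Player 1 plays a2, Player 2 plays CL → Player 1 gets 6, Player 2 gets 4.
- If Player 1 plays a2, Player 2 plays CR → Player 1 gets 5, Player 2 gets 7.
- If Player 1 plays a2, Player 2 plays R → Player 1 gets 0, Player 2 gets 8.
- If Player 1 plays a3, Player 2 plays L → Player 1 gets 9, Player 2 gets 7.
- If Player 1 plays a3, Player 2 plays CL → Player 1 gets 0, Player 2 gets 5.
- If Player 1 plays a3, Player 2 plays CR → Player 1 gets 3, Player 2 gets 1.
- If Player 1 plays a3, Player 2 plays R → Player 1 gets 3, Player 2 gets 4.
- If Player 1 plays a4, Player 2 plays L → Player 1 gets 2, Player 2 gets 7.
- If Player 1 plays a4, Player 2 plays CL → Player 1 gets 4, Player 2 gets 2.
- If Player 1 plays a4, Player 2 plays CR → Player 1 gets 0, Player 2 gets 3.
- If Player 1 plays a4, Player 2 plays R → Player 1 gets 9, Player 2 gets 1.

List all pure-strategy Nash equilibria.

Player 1 against L: payoffs 3, 5, 9, 2 → best response a3.
Player 1 against CL: payoffs 8, 6, 0, 4 → best response a1.
Player 1 against CR: payoffs 7, 5, 3, 0 → best response a1.
Player 1 against R: payoffs 6, 0, 3, 9 → best response a4.
Player 2 against a1: payoffs 3, 9, 4, 7 → best response CL.
Player 2 against a2: payoffs 6, 4, 7, 8 → best response R.
Player 2 against a3: payoffs 7, 5, 1, 4 → best response L.
Player 2 against a4: payoffs 7, 2, 3, 1 → best response L.
Mutual best responses: (a1, CL); (a3, L).

(a1, CL) and (a3, L)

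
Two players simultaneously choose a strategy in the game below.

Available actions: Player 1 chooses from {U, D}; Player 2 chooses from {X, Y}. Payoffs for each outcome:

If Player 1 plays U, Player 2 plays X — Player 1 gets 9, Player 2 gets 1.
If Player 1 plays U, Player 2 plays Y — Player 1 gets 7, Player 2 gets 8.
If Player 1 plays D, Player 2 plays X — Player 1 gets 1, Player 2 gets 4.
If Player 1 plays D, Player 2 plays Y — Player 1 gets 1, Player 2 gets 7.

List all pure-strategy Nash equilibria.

For each player, find the best response to each opponent profile; mutual best responses are the pure NE.
Player 1 against X: payoffs 9, 1 → best response U.
Player 1 against Y: payoffs 7, 1 → best response U.
Player 2 against U: payoffs 1, 8 → best response Y.
Player 2 against D: payoffs 4, 7 → best response Y.
Mutual best responses: (U, Y).

Pure NE: (U, Y)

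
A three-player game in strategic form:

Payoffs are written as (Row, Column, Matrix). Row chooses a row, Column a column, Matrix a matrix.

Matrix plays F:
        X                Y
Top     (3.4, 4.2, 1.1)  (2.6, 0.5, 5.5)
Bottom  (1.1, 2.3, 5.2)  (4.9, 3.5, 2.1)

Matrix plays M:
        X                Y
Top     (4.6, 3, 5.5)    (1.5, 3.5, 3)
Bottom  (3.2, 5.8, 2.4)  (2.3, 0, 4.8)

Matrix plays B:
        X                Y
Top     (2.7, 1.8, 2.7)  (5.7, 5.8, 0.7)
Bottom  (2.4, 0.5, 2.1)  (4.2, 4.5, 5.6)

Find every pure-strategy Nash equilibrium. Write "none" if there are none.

Mark each player's best response to every combination of opponents' strategies; a profile where every player is best-responding is a pure Nash equilibrium.
Row against (X, F): payoffs 3.4, 1.1 → best response Top.
Row against (X, M): payoffs 4.6, 3.2 → best response Top.
Row against (X, B): payoffs 2.7, 2.4 → best response Top.
Row against (Y, F): payoffs 2.6, 4.9 → best response Bottom.
Row against (Y, M): payoffs 1.5, 2.3 → best response Bottom.
Row against (Y, B): payoffs 5.7, 4.2 → best response Top.
Column against (Top, F): payoffs 4.2, 0.5 → best response X.
Column against (Top, M): payoffs 3, 3.5 → best response Y.
Column against (Top, B): payoffs 1.8, 5.8 → best response Y.
Column against (Bottom, F): payoffs 2.3, 3.5 → best response Y.
Column against (Bottom, M): payoffs 5.8, 0 → best response X.
Column against (Bottom, B): payoffs 0.5, 4.5 → best response Y.
Matrix against (Top, X): payoffs 1.1, 5.5, 2.7 → best response M.
Matrix against (Top, Y): payoffs 5.5, 3, 0.7 → best response F.
Matrix against (Bottom, X): payoffs 5.2, 2.4, 2.1 → best response F.
Matrix against (Bottom, Y): payoffs 2.1, 4.8, 5.6 → best response B.
No profile is a mutual best response for all players.

none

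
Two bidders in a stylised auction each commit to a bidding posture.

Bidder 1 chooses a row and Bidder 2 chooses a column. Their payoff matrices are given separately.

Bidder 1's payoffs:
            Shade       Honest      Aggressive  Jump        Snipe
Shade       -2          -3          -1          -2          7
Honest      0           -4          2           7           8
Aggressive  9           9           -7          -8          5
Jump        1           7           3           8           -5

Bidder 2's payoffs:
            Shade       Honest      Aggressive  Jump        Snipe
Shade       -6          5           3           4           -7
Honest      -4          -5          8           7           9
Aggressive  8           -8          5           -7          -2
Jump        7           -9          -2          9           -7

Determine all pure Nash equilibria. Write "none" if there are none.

For each strategy profile, look for a profitable unilateral deviation.
(Shade, Shade): Bidder 1 can switch to Honest (-2 → 0). Not NE.
(Shade, Honest): Bidder 1 can switch to Aggressive (-3 → 9). Not NE.
(Shade, Aggressive): Bidder 1 can switch to Honest (-1 → 2). Not NE.
(Shade, Jump): Bidder 1 can switch to Honest (-2 → 7). Not NE.
(Shade, Snipe): Bidder 1 can switch to Honest (7 → 8). Not NE.
(Honest, Shade): Bidder 1 can switch to Aggressive (0 → 9). Not NE.
(Honest, Honest): Bidder 1 can switch to Shade (-4 → -3). Not NE.
(Honest, Aggressive): Bidder 1 can switch to Jump (2 → 3). Not NE.
(Honest, Jump): Bidder 1 can switch to Jump (7 → 8). Not NE.
(Honest, Snipe): Bidder 1 gets 8, best alternative 7; Bidder 2 gets 9, best alternative 8. No profitable deviation — NE.
(Aggressive, Shade): Bidder 1 gets 9, best alternative 1; Bidder 2 gets 8, best alternative 5. No profitable deviation — NE.
(Aggressive, Honest): Bidder 2 can switch to Shade (-8 → 8). Not NE.
(Jump, Jump): Bidder 1 gets 8, best alternative 7; Bidder 2 gets 9, best alternative 7. No profitable deviation — NE.
(The remaining 7 profiles each have a profitable deviation by the same check.)

The pure Nash equilibria are (Honest, Snipe) and (Aggressive, Shade) and (Jump, Jump).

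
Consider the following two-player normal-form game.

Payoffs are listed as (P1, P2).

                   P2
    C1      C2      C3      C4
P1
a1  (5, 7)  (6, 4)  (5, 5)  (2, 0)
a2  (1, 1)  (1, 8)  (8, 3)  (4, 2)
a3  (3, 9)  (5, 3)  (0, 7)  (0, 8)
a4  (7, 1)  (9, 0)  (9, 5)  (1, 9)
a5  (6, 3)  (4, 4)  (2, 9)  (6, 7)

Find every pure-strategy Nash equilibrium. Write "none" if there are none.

There is no pure-strategy Nash equilibrium.

P1 against C1: payoffs 5, 1, 3, 7, 6 → best response a4.
P1 against C2: payoffs 6, 1, 5, 9, 4 → best response a4.
P1 against C3: payoffs 5, 8, 0, 9, 2 → best response a4.
P1 against C4: payoffs 2, 4, 0, 1, 6 → best response a5.
P2 against a1: payoffs 7, 4, 5, 0 → best response C1.
P2 against a2: payoffs 1, 8, 3, 2 → best response C2.
P2 against a3: payoffs 9, 3, 7, 8 → best response C1.
P2 against a4: payoffs 1, 0, 5, 9 → best response C4.
P2 against a5: payoffs 3, 4, 9, 7 → best response C3.
No profile is a mutual best response for all players.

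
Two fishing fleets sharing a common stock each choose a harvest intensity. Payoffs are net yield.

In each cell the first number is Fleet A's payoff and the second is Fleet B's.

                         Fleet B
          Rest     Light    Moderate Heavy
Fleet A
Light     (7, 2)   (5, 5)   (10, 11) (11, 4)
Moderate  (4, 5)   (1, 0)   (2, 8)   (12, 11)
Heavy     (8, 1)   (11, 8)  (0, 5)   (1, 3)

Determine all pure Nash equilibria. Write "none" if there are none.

(Light, Rest): Fleet A can switch to Heavy (7 → 8). Not NE.
(Light, Light): Fleet A can switch to Heavy (5 → 11). Not NE.
(Light, Moderate): Fleet A gets 10, best alternative 2; Fleet B gets 11, best alternative 5. No profitable deviation — NE.
(Light, Heavy): Fleet A can switch to Moderate (11 → 12). Not NE.
(Moderate, Rest): Fleet A can switch to Light (4 → 7). Not NE.
(Moderate, Light): Fleet A can switch to Light (1 → 5). Not NE.
(Moderate, Moderate): Fleet A can switch to Light (2 → 10). Not NE.
(Moderate, Heavy): Fleet A gets 12, best alternative 11; Fleet B gets 11, best alternative 8. No profitable deviation — NE.
(Heavy, Rest): Fleet B can switch to Light (1 → 8). Not NE.
(Heavy, Light): Fleet A gets 11, best alternative 5; Fleet B gets 8, best alternative 5. No profitable deviation — NE.
(Heavy, Moderate): Fleet A can switch to Light (0 → 10). Not NE.
(The remaining 1 profile has a profitable deviation by the same check.)

The pure Nash equilibria are (Light, Moderate); (Moderate, Heavy); (Heavy, Light).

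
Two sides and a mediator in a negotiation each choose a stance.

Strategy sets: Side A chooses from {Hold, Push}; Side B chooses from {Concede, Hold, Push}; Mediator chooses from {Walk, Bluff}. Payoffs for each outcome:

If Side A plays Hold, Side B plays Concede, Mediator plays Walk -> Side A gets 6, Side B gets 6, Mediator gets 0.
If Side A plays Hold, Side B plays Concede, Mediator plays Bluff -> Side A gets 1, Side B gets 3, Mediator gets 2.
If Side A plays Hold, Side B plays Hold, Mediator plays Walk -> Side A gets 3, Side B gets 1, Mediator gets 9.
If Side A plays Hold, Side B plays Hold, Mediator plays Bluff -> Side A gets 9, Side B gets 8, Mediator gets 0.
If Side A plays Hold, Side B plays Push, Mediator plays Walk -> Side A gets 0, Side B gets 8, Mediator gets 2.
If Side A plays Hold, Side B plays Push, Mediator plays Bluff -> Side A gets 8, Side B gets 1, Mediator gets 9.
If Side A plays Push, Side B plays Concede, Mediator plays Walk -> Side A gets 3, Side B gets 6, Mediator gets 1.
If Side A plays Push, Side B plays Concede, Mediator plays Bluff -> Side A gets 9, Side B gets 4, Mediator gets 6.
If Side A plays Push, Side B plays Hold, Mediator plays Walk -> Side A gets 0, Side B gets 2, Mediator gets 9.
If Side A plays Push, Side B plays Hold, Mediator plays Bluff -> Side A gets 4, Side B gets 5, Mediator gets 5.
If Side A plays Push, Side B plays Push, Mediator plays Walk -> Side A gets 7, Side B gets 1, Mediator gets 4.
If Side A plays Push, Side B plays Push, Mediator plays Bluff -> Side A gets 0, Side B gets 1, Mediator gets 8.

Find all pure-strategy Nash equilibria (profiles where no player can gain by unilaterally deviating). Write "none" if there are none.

There is no pure-strategy Nash equilibrium.

Side A against (Concede, Walk): payoffs 6, 3 → best response Hold.
Side A against (Concede, Bluff): payoffs 1, 9 → best response Push.
Side A against (Hold, Walk): payoffs 3, 0 → best response Hold.
Side A against (Hold, Bluff): payoffs 9, 4 → best response Hold.
Side A against (Push, Walk): payoffs 0, 7 → best response Push.
Side A against (Push, Bluff): payoffs 8, 0 → best response Hold.
Side B against (Hold, Walk): payoffs 6, 1, 8 → best response Push.
Side B against (Hold, Bluff): payoffs 3, 8, 1 → best response Hold.
Side B against (Push, Walk): payoffs 6, 2, 1 → best response Concede.
Side B against (Push, Bluff): payoffs 4, 5, 1 → best response Hold.
Mediator against (Hold, Concede): payoffs 0, 2 → best response Bluff.
Mediator against (Hold, Hold): payoffs 9, 0 → best response Walk.
Mediator against (Hold, Push): payoffs 2, 9 → best response Bluff.
Mediator against (Push, Concede): payoffs 1, 6 → best response Bluff.
Mediator against (Push, Hold): payoffs 9, 5 → best response Walk.
Mediator against (Push, Push): payoffs 4, 8 → best response Bluff.
No profile is a mutual best response for all players.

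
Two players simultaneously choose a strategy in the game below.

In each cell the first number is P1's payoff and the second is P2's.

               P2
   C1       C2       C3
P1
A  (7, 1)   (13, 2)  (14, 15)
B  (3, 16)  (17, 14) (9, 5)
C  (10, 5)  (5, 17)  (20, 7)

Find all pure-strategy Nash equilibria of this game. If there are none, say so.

This game has no pure Nash equilibrium.

(A, C1): P1 can switch to C (7 → 10). Not NE.
(A, C2): P1 can switch to B (13 → 17). Not NE.
(A, C3): P1 can switch to C (14 → 20). Not NE.
(B, C1): P1 can switch to A (3 → 7). Not NE.
(B, C2): P2 can switch to C1 (14 → 16). Not NE.
(B, C3): P1 can switch to A (9 → 14). Not NE.
(C, C1): P2 can switch to C2 (5 → 17). Not NE.
(C, C2): P1 can switch to A (5 → 13). Not NE.
(C, C3): P2 can switch to C2 (7 → 17). Not NE.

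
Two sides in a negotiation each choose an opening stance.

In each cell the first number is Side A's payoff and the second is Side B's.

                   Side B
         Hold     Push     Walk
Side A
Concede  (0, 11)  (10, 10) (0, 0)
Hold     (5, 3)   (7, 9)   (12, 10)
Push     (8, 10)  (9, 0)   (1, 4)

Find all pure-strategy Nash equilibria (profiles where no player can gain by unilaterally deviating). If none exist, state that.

Side A against Hold: payoffs 0, 5, 8 → best response Push.
Side A against Push: payoffs 10, 7, 9 → best response Concede.
Side A against Walk: payoffs 0, 12, 1 → best response Hold.
Side B against Concede: payoffs 11, 10, 0 → best response Hold.
Side B against Hold: payoffs 3, 9, 10 → best response Walk.
Side B against Push: payoffs 10, 0, 4 → best response Hold.
Mutual best responses: (Hold, Walk); (Push, Hold).

Pure-strategy Nash equilibria: (Hold, Walk); (Push, Hold)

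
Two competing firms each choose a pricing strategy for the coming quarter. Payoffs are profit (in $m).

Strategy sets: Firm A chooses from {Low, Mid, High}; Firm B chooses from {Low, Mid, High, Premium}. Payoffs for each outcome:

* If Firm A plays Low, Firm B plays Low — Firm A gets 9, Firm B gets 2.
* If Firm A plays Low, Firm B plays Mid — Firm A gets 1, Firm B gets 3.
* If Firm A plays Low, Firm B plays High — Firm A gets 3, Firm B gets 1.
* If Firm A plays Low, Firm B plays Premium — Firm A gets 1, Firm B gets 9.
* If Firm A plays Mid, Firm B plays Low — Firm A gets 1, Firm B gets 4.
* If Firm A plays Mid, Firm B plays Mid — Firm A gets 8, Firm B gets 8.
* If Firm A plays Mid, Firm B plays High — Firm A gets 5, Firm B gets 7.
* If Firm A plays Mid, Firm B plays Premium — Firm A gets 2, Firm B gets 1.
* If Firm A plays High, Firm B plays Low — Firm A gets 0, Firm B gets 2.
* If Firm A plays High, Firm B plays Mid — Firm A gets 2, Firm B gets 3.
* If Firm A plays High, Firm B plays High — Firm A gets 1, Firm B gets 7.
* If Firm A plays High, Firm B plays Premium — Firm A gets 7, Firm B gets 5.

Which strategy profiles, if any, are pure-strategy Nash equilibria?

(Mid, Mid)

(Low, Low): Firm B can switch to Mid (2 → 3). Not NE.
(Low, Mid): Firm A can switch to Mid (1 → 8). Not NE.
(Low, High): Firm A can switch to Mid (3 → 5). Not NE.
(Low, Premium): Firm A can switch to Mid (1 → 2). Not NE.
(Mid, Low): Firm A can switch to Low (1 → 9). Not NE.
(Mid, Mid): Firm A gets 8, best alternative 2; Firm B gets 8, best alternative 7. No profitable deviation — NE.
(Mid, High): Firm B can switch to Mid (7 → 8). Not NE.
(Mid, Premium): Firm A can switch to High (2 → 7). Not NE.
(High, Low): Firm A can switch to Low (0 → 9). Not NE.
(The remaining 3 profiles each have a profitable deviation by the same check.)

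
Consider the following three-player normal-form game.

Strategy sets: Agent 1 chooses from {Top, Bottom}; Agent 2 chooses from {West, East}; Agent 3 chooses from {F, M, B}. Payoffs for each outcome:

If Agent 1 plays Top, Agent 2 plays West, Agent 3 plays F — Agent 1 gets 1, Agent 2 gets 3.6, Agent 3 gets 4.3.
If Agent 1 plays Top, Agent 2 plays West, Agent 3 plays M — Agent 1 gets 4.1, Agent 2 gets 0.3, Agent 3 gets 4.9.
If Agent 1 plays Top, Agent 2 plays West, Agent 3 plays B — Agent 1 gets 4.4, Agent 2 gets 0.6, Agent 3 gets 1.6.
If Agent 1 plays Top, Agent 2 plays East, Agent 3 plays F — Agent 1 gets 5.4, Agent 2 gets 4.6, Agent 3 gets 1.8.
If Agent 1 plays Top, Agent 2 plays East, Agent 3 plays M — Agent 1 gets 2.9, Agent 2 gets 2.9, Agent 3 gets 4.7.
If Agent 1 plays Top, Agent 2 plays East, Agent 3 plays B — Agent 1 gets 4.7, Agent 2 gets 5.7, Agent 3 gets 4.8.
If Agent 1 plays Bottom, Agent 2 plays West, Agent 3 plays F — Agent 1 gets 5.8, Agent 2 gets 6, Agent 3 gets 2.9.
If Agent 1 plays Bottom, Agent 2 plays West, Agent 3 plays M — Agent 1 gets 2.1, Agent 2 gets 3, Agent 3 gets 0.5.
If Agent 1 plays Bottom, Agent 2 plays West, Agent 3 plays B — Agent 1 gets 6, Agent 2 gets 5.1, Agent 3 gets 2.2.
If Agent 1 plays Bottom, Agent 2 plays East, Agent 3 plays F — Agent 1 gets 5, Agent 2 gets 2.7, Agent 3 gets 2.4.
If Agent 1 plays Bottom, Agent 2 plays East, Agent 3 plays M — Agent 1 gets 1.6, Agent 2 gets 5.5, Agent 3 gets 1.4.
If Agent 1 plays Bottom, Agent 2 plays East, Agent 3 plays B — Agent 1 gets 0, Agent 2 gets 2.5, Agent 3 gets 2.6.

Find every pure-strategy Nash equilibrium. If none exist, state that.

(Top, East, B) and (Bottom, West, F)

For each strategy profile, look for a profitable unilateral deviation.
(Top, West, F): Agent 1 can switch to Bottom (1 → 5.8). Not NE.
(Top, West, M): Agent 2 can switch to East (0.3 → 2.9). Not NE.
(Top, West, B): Agent 1 can switch to Bottom (4.4 → 6). Not NE.
(Top, East, F): Agent 3 can switch to M (1.8 → 4.7). Not NE.
(Top, East, M): Agent 3 can switch to B (4.7 → 4.8). Not NE.
(Top, East, B): Agent 1 gets 4.7, best alternative 0; Agent 2 gets 5.7, best alternative 0.6; Agent 3 gets 4.8, best alternative 4.7. No profitable deviation — NE.
(Bottom, West, F): Agent 1 gets 5.8, best alternative 1; Agent 2 gets 6, best alternative 2.7; Agent 3 gets 2.9, best alternative 2.2. No profitable deviation — NE.
(Bottom, West, M): Agent 1 can switch to Top (2.1 → 4.1). Not NE.
(Bottom, West, B): Agent 3 can switch to F (2.2 → 2.9). Not NE.
(Bottom, East, F): Agent 1 can switch to Top (5 → 5.4). Not NE.
(Bottom, East, M): Agent 1 can switch to Top (1.6 → 2.9). Not NE.
(Bottom, East, B): Agent 1 can switch to Top (0 → 4.7). Not NE.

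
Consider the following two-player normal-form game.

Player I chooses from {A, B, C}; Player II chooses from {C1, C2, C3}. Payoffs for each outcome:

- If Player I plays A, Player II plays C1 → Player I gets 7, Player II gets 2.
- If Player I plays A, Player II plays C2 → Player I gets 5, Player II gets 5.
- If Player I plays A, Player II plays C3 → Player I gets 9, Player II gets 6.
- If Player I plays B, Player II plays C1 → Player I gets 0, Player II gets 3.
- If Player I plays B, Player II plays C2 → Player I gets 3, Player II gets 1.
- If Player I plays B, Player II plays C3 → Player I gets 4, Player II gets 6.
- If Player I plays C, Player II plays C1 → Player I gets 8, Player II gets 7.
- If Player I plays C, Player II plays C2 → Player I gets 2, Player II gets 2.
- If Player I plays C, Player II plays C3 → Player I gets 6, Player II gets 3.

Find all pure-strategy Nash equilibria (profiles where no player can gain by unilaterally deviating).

(A, C1): Player I can switch to C (7 → 8). Not NE.
(A, C2): Player II can switch to C3 (5 → 6). Not NE.
(A, C3): Player I gets 9, best alternative 6; Player II gets 6, best alternative 5. No profitable deviation — NE.
(B, C1): Player I can switch to A (0 → 7). Not NE.
(B, C2): Player I can switch to A (3 → 5). Not NE.
(B, C3): Player I can switch to A (4 → 9). Not NE.
(C, C1): Player I gets 8, best alternative 7; Player II gets 7, best alternative 3. No profitable deviation — NE.
(C, C2): Player I can switch to A (2 → 5). Not NE.
(C, C3): Player I can switch to A (6 → 9). Not NE.

(A, C3) and (C, C1)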